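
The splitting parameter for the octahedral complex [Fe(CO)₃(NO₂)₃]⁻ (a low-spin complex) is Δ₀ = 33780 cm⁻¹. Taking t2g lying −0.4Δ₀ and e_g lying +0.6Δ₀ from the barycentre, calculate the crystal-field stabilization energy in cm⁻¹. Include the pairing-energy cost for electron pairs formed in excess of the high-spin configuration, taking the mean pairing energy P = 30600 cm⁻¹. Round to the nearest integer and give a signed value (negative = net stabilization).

Ligand charges: 3×(+0) from CO and 3×(-1) from NO₂⁻ sum to -3; with overall charge -1, Fe is +2.
Fe sits in group 8; removing 2 electrons leaves Fe²⁺ with 8 − 2 = 6 d electrons.
Electron filling gives t2g^6 e_g^0.
Orbital CFSE = 6(-0.4) + 0(0.6) = -2.4Δ₀ = -2.4 × 33780 = -81072 cm⁻¹.
Pairing penalty: 3 pairs vs 1 in the high-spin reference → 2 extra × P = 61200 cm⁻¹.
Net CFSE = -81072 + 61200 = -19872 cm⁻¹.

-19872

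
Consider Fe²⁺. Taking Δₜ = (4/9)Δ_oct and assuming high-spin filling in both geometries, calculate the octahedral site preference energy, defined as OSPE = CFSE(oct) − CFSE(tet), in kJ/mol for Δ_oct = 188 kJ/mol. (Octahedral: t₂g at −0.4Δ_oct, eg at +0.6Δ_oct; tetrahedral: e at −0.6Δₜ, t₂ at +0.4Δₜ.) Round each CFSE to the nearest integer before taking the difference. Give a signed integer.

Fe²⁺: group 8, so d-count = 8 − 2 = 6.
Octahedral high-spin t2g^4 e_g^2: CFSE = -0.4 × 188 = -75 kJ/mol.
Tetrahedral: e^3 t2^3, CFSE = 3(−0.6) + 3(+0.4) = -0.6Δₜ = -0.6 × (4/9) × 188 = -50 kJ/mol.
OSPE = CFSE(oct) − CFSE(tet) = -75 − (-50) = -25 kJ/mol.

-25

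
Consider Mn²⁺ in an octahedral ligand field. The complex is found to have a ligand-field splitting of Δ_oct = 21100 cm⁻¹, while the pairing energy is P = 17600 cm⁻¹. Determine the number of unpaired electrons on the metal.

1

Mn is in group 7, so Mn²⁺ is d⁵ (7 − 2 = 5).
Since Δ_oct = 21100 cm⁻¹ > P = 17600 cm⁻¹, the complex adopts the low-spin configuration.
Configuration: t₂g⁵ eg⁰.
Unpaired electrons: 1.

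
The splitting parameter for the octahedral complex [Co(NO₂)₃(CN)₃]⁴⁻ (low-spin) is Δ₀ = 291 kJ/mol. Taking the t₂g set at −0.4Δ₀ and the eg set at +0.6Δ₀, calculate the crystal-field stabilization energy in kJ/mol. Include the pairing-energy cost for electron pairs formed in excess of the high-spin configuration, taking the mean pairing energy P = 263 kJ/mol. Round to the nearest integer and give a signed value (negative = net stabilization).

-261

Ligand charges: 3×(-1) from NO₂⁻ and 3×(-1) from CN⁻ sum to -6; with overall charge -4, Co is +2.
Group 9 minus oxidation state +2 gives a d⁷ configuration for Co²⁺.
Electron filling gives t₂g⁶ eg¹.
CFSE(orbital) = 6×(-0.4Δ₀) + 1×(0.6Δ₀) = -1.8Δ₀; with Δ₀ = 291 kJ/mol that is -524 kJ/mol.
High-spin d⁷ would be t₂g⁵ eg² with 2 pairs; low-spin has 3, so 1 excess pair costs +1P = +263 kJ/mol.
Net CFSE = -524 + 263 = -261 kJ/mol.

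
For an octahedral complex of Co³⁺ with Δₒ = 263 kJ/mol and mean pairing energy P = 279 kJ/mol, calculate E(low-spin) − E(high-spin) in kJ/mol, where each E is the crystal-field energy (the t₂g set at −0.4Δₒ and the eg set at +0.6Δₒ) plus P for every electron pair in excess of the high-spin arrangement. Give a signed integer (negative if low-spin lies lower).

Co³⁺: group 9, so d-count = 9 − 3 = 6.
High-spin: t₂g⁴ eg², CFSE = -0.4Δₒ = -105 kJ/mol.
Low-spin: t₂g⁶ eg⁰, orbital CFSE = -2.4Δₒ = -631 kJ/mol; plus 2 excess pairs × P = +558 kJ/mol; total -73 kJ/mol.
Thus E(LS) − E(HS) = 32 kJ/mol.

32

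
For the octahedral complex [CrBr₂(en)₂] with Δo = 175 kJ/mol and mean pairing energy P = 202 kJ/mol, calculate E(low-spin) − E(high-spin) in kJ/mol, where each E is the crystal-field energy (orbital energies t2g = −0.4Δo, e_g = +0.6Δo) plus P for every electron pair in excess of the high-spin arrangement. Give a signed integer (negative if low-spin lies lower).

27

Ligand charges: 2×(-1) from Br⁻ and 2×(+0) from en sum to -2; with overall charge +0, Cr is +2.
Cr is in group 6, so Cr²⁺ is d⁴ (6 − 2 = 4).
High-spin d⁴ fills as t2g^3 e_g^1 with CFSE 3(−0.4) + 1(+0.6) = -0.6Δo = -105 kJ/mol.
Low-spin: t2g^4 e_g^0, orbital CFSE = -1.6Δo = -280 kJ/mol; plus 1 excess pair × P = +202 kJ/mol; total -78 kJ/mol.
The difference is -78 − (-105) = 27 kJ/mol, so high-spin lies lower.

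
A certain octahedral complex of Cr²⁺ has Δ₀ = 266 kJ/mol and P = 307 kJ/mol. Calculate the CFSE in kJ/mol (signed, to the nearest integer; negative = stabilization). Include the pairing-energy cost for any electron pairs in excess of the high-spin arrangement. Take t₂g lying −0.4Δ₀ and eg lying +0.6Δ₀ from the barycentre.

Group 6 minus oxidation state +2 gives a d⁴ configuration for Cr²⁺.
With Δ₀ < P the complex is high-spin.
Configuration: t₂g³ eg¹.
Orbital CFSE = -0.6Δ₀ = -0.6 × 266 = -160 kJ/mol.
High-spin has no excess pairs, so no pairing correction applies.

-160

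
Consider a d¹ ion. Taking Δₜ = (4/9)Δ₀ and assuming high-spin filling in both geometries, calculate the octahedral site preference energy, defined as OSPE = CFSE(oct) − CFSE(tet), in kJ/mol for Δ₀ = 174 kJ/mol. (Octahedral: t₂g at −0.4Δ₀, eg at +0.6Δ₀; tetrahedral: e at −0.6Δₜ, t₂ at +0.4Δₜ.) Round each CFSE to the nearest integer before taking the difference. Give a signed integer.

-24

In an octahedral site d¹ (HS) is t2g^1 e_g^0, giving CFSE(oct) = -0.4Δ₀ = -70 kJ/mol.
Tetrahedral: e^1 t2^0, CFSE = 1(−0.6) + 0(+0.4) = -0.6Δₜ = -0.6 × (4/9) × 174 = -46 kJ/mol.
Subtracting, OSPE = -70 − (-46) = -24 kJ/mol.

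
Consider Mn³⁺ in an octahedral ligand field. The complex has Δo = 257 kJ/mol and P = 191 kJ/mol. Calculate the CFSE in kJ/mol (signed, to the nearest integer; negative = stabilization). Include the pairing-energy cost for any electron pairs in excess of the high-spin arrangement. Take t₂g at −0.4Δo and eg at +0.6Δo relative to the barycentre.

-220

Mn sits in group 7; removing 3 electrons leaves Mn³⁺ with 7 − 3 = 4 d electrons.
With Δo > P the complex is low-spin.
Configuration: t₂g⁴ eg⁰.
Orbital CFSE = -1.6Δo = -1.6 × 257 = -411 kJ/mol.
Excess pairs vs high-spin: 1 − 0 = 1; pairing cost = +191 kJ/mol.
Net CFSE = -411 + 191 = -220 kJ/mol.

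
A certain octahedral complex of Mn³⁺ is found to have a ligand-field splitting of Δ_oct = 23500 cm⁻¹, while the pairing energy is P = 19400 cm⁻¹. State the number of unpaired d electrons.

2

Group 7 minus oxidation state +3 gives a d⁴ configuration for Mn³⁺.
With Δ_oct > P the complex is low-spin.
That gives t₂g⁴ eg⁰.
Unpaired electrons: 2.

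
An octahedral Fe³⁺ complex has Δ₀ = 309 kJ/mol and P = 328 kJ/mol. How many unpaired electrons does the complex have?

5

Group 8 minus oxidation state +3 gives a d⁵ configuration for Fe³⁺.
Since Δ₀ = 309 kJ/mol < P = 328 kJ/mol, the complex adopts the high-spin configuration.
That gives t₂g³ eg².
Unpaired electrons: 5.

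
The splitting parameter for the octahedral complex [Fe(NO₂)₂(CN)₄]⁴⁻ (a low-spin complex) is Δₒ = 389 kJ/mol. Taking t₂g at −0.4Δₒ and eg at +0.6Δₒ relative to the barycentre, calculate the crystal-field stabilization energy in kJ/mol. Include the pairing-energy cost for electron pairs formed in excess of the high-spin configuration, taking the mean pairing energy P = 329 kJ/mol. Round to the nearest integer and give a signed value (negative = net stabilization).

Ligand charges: 2×(-1) from NO₂⁻ and 4×(-1) from CN⁻ sum to -6; with overall charge -4, Fe is +2.
Fe is in group 8, so Fe²⁺ is d⁶ (8 − 2 = 6).
Electron filling gives t₂g⁶ eg⁰.
Orbital CFSE = 6(-0.4) + 0(0.6) = -2.4Δₒ = -2.4 × 389 = -934 kJ/mol.
Pairing penalty: 3 pairs vs 1 in the high-spin reference → 2 extra × P = 658 kJ/mol.
Net CFSE = -934 + 658 = -276 kJ/mol.

-276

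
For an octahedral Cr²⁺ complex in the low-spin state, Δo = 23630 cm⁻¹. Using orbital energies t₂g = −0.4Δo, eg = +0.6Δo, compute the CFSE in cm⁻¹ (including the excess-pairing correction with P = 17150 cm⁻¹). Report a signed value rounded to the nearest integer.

Group 6 minus oxidation state +2 gives a d⁴ configuration for Cr²⁺.
The d⁴ electrons fill as t₂g⁴ eg⁰.
The orbital stabilization is -1.6Δo = -1.6 × 23630 = -37808 cm⁻¹.
Relative to high-spin t₂g³ eg¹ (0 paired), the low-spin configuration has 1 additional pair, contributing +1 × 17150 = +17150 cm⁻¹.
Overall CFSE = -37808 + 17150 = -20658 cm⁻¹.

-20658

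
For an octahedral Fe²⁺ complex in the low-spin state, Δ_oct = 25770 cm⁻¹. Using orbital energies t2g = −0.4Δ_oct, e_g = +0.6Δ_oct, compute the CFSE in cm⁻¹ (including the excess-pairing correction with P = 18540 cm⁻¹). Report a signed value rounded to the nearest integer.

Fe sits in group 8; removing 2 electrons leaves Fe²⁺ with 8 − 2 = 6 d electrons.
The d⁶ electrons fill as t2g^6 e_g^0.
The orbital stabilization is -2.4Δ_oct = -2.4 × 25770 = -61848 cm⁻¹.
Relative to high-spin t2g^4 e_g^2 (1 paired), the low-spin configuration has 2 additional pairs, contributing +2 × 18540 = +37080 cm⁻¹.
Net CFSE = -61848 + 37080 = -24768 cm⁻¹.

-24768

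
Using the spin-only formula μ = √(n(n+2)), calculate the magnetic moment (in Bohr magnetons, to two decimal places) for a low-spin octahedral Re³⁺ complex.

Re sits in group 7; removing 3 electrons leaves Re³⁺ with 7 − 3 = 4 d electrons.
Configuration: t₂g⁴ eg⁰ → 2 unpaired electrons.
μ(spin-only) = √[2(2+2)] = √8 ≈ 2.83 Bohr magnetons.

2.83 Bohr magnetons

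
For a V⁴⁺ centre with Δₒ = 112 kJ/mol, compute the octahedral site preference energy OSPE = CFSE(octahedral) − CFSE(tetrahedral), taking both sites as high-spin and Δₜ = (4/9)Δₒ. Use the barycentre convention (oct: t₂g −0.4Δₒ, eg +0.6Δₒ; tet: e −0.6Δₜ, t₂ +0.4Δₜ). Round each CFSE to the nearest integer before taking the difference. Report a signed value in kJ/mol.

-15

V⁴⁺: group 5, so d-count = 5 − 4 = 1.
Octahedral (high-spin): t₂g¹ eg⁰, CFSE = 1(−0.4) + 0(+0.6) = -0.4Δₒ = -0.4 × 112 = -45 kJ/mol.
Tetrahedral: e¹ t₂⁰, CFSE = 1(−0.6) + 0(+0.4) = -0.6Δₜ = -0.6 × (4/9) × 112 = -30 kJ/mol.
OSPE = CFSE(oct) − CFSE(tet) = -45 − (-30) = -15 kJ/mol.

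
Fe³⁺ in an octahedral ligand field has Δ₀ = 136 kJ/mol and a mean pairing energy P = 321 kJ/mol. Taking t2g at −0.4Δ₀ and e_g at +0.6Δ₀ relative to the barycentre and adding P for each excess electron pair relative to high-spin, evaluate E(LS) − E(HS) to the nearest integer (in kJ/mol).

370

Fe is in group 8, so Fe³⁺ is d⁵ (8 − 3 = 5).
High-spin: t2g^3 e_g^2, CFSE = 0.0Δ₀ = 0 kJ/mol.
Low-spin: t2g^5 e_g^0, orbital CFSE = -2.0Δ₀ = -272 kJ/mol; plus 2 excess pairs × P = +642 kJ/mol; total 370 kJ/mol.
Thus E(LS) − E(HS) = 370 kJ/mol.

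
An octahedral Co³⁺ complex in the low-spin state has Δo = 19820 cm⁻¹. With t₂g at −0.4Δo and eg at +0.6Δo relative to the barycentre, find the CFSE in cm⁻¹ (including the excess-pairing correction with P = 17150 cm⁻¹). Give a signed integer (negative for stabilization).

-13268

Co sits in group 9; removing 3 electrons leaves Co³⁺ with 9 − 3 = 6 d electrons.
The d⁶ electrons fill as t₂g⁶ eg⁰.
The orbital stabilization is -2.4Δo = -2.4 × 19820 = -47568 cm⁻¹.
High-spin d⁶ would be t₂g⁴ eg² with 1 pair; low-spin has 3, so 2 excess pairs cost +2P = +34300 cm⁻¹.
Combining: -47568 + 34300 = -13268 cm⁻¹.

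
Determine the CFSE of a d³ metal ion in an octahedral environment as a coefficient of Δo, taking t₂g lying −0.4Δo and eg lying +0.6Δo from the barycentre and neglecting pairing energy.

-1.2 Δo

For octahedral d³ the high- and low-spin configurations coincide.
Configuration: t₂g³ eg⁰.
CFSE = 3(-0.4Δo) + 0(0.6Δo) = -1.2Δo + 0.0Δo = -1.2Δo.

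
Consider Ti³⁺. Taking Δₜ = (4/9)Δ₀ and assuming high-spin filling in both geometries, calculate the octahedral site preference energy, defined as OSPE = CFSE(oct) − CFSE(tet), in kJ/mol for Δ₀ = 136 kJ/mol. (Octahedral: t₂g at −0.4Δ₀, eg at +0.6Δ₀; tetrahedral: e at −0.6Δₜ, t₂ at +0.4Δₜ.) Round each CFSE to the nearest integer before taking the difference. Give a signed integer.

Ti sits in group 4; removing 3 electrons leaves Ti³⁺ with 4 − 3 = 1 d electrons.
Octahedral high-spin t₂g¹ eg⁰: CFSE = -0.4 × 136 = -54 kJ/mol.
Tetrahedral: e¹ t₂⁰, CFSE = 1(−0.6) + 0(+0.4) = -0.6Δₜ = -0.6 × (4/9) × 136 = -36 kJ/mol.
OSPE = -54 − (-36) = -18 kJ/mol.

-18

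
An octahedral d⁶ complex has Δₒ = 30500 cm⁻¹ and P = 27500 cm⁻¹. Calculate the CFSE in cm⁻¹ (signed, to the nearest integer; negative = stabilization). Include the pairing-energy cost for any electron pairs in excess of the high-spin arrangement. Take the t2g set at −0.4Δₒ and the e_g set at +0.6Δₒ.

Since Δₒ = 30500 cm⁻¹ > P = 27500 cm⁻¹, the complex adopts the low-spin configuration.
Configuration: t2g^6 e_g^0.
Orbital CFSE = -2.4Δₒ = -2.4 × 30500 = -73200 cm⁻¹.
Excess pairs vs high-spin: 3 − 1 = 2; pairing cost = +55000 cm⁻¹.
Net CFSE = -73200 + 55000 = -18200 cm⁻¹.

-18200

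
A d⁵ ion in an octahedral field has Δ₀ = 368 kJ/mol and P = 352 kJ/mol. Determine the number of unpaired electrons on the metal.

With Δ₀ > P the complex is low-spin.
That gives t2g^5 e_g^0.
Unpaired electrons: 1.

1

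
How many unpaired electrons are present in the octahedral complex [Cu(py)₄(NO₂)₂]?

Ligand charges: 4×(+0) from py and 2×(-1) from NO₂⁻ sum to -2; with overall charge +0, Cu is +2.
Group 11 minus oxidation state +2 gives a d⁹ configuration for Cu²⁺.
Configuration: t₂g⁶ eg³, giving 1 unpaired electron.

1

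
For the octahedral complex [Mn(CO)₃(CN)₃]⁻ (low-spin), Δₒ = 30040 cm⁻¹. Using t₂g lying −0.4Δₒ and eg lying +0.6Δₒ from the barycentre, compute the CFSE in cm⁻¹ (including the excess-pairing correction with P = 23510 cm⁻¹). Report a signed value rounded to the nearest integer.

-13060

Ligand charges: 3×(+0) from CO and 3×(-1) from CN⁻ sum to -3; with overall charge -1, Mn is +2.
Mn sits in group 7; removing 2 electrons leaves Mn²⁺ with 7 − 2 = 5 d electrons.
The d⁵ electrons fill as t₂g⁵ eg⁰.
Orbital CFSE = 5(-0.4) + 0(0.6) = -2.0Δₒ = -2.0 × 30040 = -60080 cm⁻¹.
Relative to high-spin t₂g³ eg² (0 paired), the low-spin configuration has 2 additional pairs, contributing +2 × 23510 = +47020 cm⁻¹.
Combining: -60080 + 47020 = -13060 cm⁻¹.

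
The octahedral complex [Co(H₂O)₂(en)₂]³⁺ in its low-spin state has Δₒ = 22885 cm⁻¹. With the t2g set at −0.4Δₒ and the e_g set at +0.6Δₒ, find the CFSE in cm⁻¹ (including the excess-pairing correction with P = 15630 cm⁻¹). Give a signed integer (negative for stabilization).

Ligand charges: 2×(+0) from H₂O and 2×(+0) from en sum to +0; with overall charge +3, Co is +3.
Co sits in group 9; removing 3 electrons leaves Co³⁺ with 9 − 3 = 6 d electrons.
The d⁶ electrons fill as t2g^6 e_g^0.
Orbital CFSE = 6(-0.4) + 0(0.6) = -2.4Δₒ = -2.4 × 22885 = -54924 cm⁻¹.
Relative to high-spin t2g^4 e_g^2 (1 paired), the low-spin configuration has 2 additional pairs, contributing +2 × 15630 = +31260 cm⁻¹.
Net CFSE = -54924 + 31260 = -23664 cm⁻¹.

-23664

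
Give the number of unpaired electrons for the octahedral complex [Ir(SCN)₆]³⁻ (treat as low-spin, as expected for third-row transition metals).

Each SCN⁻ contributes -1; 6 × (-1) = -6. With overall charge -3, Ir is in the +3 oxidation state.
Ir is in group 9, so Ir³⁺ is d⁶ (9 − 3 = 6).
Configuration: t₂g⁶ eg⁰, giving 0 unpaired electrons.

0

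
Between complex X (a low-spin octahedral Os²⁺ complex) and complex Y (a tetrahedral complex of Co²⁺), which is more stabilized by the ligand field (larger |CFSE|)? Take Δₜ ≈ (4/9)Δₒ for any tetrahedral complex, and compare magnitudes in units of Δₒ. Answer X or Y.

X: Os is in group 8, so Os²⁺ is d⁶ (8 − 2 = 6); t2g^6 e_g^0, CFSE = -2.4Δₒ.
Y: Co sits in group 9; removing 2 electrons leaves Co²⁺ with 9 − 2 = 7 d electrons; Tetrahedral splitting is small, so the complex is high-spin; e^4 t2^3, CFSE = -1.2Δₜ ≈ -0.53Δₒ.
So X has the larger |CFSE|.

X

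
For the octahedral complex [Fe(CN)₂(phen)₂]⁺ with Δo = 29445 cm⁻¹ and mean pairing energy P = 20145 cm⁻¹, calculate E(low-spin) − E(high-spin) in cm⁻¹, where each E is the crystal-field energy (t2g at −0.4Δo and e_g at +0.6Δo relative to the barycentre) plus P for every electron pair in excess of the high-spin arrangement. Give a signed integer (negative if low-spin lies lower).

Ligand charges: 2×(-1) from CN⁻ and 2×(+0) from phen sum to -2; with overall charge +1, Fe is +3.
Fe sits in group 8; removing 3 electrons leaves Fe³⁺ with 8 − 3 = 5 d electrons.
In the high-spin limit (t2g^3 e_g^2) the orbital term is 0.0Δo = 0 cm⁻¹, with no excess pairing.
For low-spin the configuration is t2g^5 e_g^0: orbital energy -2.0 × 29445 = -58890 cm⁻¹, and 2 additional pairs relative to high-spin add 40290 cm⁻¹, giving -18600 cm⁻¹.
E(LS) − E(HS) = -18600 − (0) = -18600 cm⁻¹.

-18600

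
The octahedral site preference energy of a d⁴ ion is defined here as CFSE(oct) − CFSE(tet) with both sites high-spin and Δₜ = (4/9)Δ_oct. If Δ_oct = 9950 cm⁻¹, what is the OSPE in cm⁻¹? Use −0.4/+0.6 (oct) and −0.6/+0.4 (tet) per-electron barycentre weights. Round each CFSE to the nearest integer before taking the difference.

-4201

In an octahedral site d⁴ (HS) is t₂g³ eg¹, giving CFSE(oct) = -0.6Δ_oct = -5970 cm⁻¹.
In a tetrahedral site the filling is e² t₂²: CFSE(tet) = -0.4Δₜ = -0.4 × (4/9)(9950) = -1769 cm⁻¹.
OSPE = CFSE(oct) − CFSE(tet) = -5970 − (-1769) = -4201 cm⁻¹.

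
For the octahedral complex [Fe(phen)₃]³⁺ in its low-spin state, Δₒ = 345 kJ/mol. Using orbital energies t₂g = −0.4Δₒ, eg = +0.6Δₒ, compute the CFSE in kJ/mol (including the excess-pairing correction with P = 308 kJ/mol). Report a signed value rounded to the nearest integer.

-74

phen is neutral, so the +3 overall charge sits on Fe: oxidation state +3.
Fe sits in group 8; removing 3 electrons leaves Fe³⁺ with 8 − 3 = 5 d electrons.
The d⁵ electrons fill as t₂g⁵ eg⁰.
The orbital stabilization is -2.0Δₒ = -2.0 × 345 = -690 kJ/mol.
High-spin d⁵ would be t₂g³ eg² with 0 pairs; low-spin has 2, so 2 excess pairs cost +2P = +616 kJ/mol.
Combining: -690 + 616 = -74 kJ/mol.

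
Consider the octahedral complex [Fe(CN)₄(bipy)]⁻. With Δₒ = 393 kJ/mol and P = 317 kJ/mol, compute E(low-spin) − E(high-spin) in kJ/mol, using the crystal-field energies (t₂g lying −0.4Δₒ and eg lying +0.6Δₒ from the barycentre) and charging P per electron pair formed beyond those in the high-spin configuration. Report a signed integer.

-152

Ligand charges: 4×(-1) from CN⁻ and 1×(+0) from bipy sum to -4; with overall charge -1, Fe is +3.
Fe³⁺: group 8, so d-count = 8 − 3 = 5.
High-spin: t₂g³ eg², CFSE = 0.0Δₒ = 0 kJ/mol.
Low-spin: t₂g⁵ eg⁰, orbital CFSE = -2.0Δₒ = -786 kJ/mol; plus 2 excess pairs × P = +634 kJ/mol; total -152 kJ/mol.
Thus E(LS) − E(HS) = -152 kJ/mol.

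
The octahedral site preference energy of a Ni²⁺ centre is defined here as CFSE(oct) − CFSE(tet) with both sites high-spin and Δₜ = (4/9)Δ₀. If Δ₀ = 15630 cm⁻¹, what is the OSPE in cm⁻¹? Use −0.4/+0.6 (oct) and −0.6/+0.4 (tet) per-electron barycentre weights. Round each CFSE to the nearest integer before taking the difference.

-13199

Ni is in group 10, so Ni²⁺ is d⁸ (10 − 2 = 8).
Octahedral high-spin t2g^6 e_g^2: CFSE = -1.2 × 15630 = -18756 cm⁻¹.
Tetrahedral: e^4 t2^4, CFSE = 4(−0.6) + 4(+0.4) = -0.8Δₜ = -0.8 × (4/9) × 15630 = -5557 cm⁻¹.
OSPE = CFSE(oct) − CFSE(tet) = -18756 − (-5557) = -13199 cm⁻¹.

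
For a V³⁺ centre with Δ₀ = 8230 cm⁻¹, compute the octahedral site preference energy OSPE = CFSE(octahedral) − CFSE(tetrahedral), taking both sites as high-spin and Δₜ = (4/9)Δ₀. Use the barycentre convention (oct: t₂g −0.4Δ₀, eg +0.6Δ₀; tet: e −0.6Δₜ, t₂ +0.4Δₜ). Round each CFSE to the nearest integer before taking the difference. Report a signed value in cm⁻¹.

-2195

V is in group 5, so V³⁺ is d² (5 − 3 = 2).
Octahedral (high-spin): t₂g² eg⁰, CFSE = 2(−0.4) + 0(+0.6) = -0.8Δ₀ = -0.8 × 8230 = -6584 cm⁻¹.
In a tetrahedral site the filling is e² t₂⁰: CFSE(tet) = -1.2Δₜ = -1.2 × (4/9)(8230) = -4389 cm⁻¹.
OSPE = -6584 − (-4389) = -2195 cm⁻¹.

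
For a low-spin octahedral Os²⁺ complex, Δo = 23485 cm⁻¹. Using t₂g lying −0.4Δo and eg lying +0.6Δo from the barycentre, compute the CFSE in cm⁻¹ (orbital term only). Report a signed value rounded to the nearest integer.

Group 8 minus oxidation state +2 gives a d⁶ configuration for Os²⁺.
Configuration: t₂g⁶ eg⁰.
Orbital CFSE = 6(-0.4) + 0(0.6) = -2.4Δo = -2.4 × 23485 = -56364 cm⁻¹.

-56364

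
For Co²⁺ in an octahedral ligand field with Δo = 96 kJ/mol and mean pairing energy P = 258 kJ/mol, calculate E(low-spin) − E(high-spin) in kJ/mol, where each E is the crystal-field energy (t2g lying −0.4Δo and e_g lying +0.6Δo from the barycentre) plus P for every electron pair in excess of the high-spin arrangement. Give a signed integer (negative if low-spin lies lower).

162

Co sits in group 9; removing 2 electrons leaves Co²⁺ with 9 − 2 = 7 d electrons.
High-spin d⁷ fills as t2g^5 e_g^2 with CFSE 5(−0.4) + 2(+0.6) = -0.8Δo = -77 kJ/mol.
Low-spin t2g^6 e_g^1 gives -1.8Δo = -173 kJ/mol, but forming 1 extra pair costs 1P = 258 kJ/mol, so E(LS) = -173 + 258 = 85 kJ/mol.
The difference is 85 − (-77) = 162 kJ/mol, so high-spin lies lower.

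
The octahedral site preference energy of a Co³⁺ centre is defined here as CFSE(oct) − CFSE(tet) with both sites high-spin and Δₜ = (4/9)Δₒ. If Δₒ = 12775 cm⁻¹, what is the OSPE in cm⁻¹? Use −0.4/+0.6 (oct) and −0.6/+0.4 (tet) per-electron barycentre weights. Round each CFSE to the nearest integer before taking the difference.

-1703

Group 9 minus oxidation state +3 gives a d⁶ configuration for Co³⁺.
In an octahedral site d⁶ (HS) is t2g^4 e_g^2, giving CFSE(oct) = -0.4Δₒ = -5110 cm⁻¹.
Tetrahedral e^3 t2^3 gives -0.6Δₜ = -0.6 × (4/9) × 12775 = -3407 cm⁻¹.
Subtracting, OSPE = -5110 − (-3407) = -1703 cm⁻¹.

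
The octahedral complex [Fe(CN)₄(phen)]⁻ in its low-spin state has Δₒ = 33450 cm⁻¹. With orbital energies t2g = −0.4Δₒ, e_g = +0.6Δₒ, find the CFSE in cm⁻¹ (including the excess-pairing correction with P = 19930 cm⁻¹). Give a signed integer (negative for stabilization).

Ligand charges: 4×(-1) from CN⁻ and 1×(+0) from phen sum to -4; with overall charge -1, Fe is +3.
Fe³⁺: group 8, so d-count = 8 − 3 = 5.
The d⁵ electrons fill as t2g^5 e_g^0.
CFSE(orbital) = 5×(-0.4Δₒ) + 0×(0.6Δₒ) = -2.0Δₒ; with Δₒ = 33450 cm⁻¹ that is -66900 cm⁻¹.
Relative to high-spin t2g^3 e_g^2 (0 paired), the low-spin configuration has 2 additional pairs, contributing +2 × 19930 = +39860 cm⁻¹.
Overall CFSE = -66900 + 39860 = -27040 cm⁻¹.

-27040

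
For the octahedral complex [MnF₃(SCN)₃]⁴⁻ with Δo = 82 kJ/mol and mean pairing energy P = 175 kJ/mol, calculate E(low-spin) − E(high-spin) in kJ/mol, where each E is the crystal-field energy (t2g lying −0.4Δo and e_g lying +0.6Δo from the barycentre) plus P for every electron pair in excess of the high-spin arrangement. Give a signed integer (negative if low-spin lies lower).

186

Ligand charges: 3×(-1) from F⁻ and 3×(-1) from SCN⁻ sum to -6; with overall charge -4, Mn is +2.
Mn is in group 7, so Mn²⁺ is d⁵ (7 − 2 = 5).
In the high-spin limit (t2g^3 e_g^2) the orbital term is 0.0Δo = 0 kJ/mol, with no excess pairing.
Low-spin: t2g^5 e_g^0, orbital CFSE = -2.0Δo = -164 kJ/mol; plus 2 excess pairs × P = +350 kJ/mol; total 186 kJ/mol.
E(LS) − E(HS) = 186 − (0) = 186 kJ/mol.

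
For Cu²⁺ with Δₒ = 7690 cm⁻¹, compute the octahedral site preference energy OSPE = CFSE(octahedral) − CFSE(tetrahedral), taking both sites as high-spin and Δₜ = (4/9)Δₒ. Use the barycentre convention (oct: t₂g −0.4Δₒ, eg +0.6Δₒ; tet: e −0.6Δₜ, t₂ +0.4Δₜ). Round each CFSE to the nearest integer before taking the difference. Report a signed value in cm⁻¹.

Cu is in group 11, so Cu²⁺ is d⁹ (11 − 2 = 9).
Octahedral (high-spin): t₂g⁶ eg³, CFSE = 6(−0.4) + 3(+0.6) = -0.6Δₒ = -0.6 × 7690 = -4614 cm⁻¹.
In a tetrahedral site the filling is e⁴ t₂⁵: CFSE(tet) = -0.4Δₜ = -0.4 × (4/9)(7690) = -1367 cm⁻¹.
OSPE = -4614 − (-1367) = -3247 cm⁻¹.

-3247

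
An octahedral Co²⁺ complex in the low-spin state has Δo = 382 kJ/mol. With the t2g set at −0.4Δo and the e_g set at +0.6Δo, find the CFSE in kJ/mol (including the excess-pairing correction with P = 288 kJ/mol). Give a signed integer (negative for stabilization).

Co sits in group 9; removing 2 electrons leaves Co²⁺ with 9 − 2 = 7 d electrons.
The d⁷ electrons fill as t2g^6 e_g^1.
CFSE(orbital) = 6×(-0.4Δo) + 1×(0.6Δo) = -1.8Δo; with Δo = 382 kJ/mol that is -688 kJ/mol.
Pairing penalty: 3 pairs vs 2 in the high-spin reference → 1 extra × P = 288 kJ/mol.
Overall CFSE = -688 + 288 = -400 kJ/mol.

-400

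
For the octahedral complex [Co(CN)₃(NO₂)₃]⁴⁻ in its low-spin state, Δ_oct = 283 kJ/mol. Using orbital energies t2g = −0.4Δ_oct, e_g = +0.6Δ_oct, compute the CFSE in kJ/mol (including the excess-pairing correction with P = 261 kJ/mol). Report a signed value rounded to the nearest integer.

Ligand charges: 3×(-1) from CN⁻ and 3×(-1) from NO₂⁻ sum to -6; with overall charge -4, Co is +2.
Co²⁺: group 9, so d-count = 9 − 2 = 7.
Configuration: t2g^6 e_g^1.
CFSE(orbital) = 6×(-0.4Δ_oct) + 1×(0.6Δ_oct) = -1.8Δ_oct; with Δ_oct = 283 kJ/mol that is -509 kJ/mol.
High-spin d⁷ would be t2g^5 e_g^2 with 2 pairs; low-spin has 3, so 1 excess pair costs +1P = +261 kJ/mol.
Net CFSE = -509 + 261 = -248 kJ/mol.

-248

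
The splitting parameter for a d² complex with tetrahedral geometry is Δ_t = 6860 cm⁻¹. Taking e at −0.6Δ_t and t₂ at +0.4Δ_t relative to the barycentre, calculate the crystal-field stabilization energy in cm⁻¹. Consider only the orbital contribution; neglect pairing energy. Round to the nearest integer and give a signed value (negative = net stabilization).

Tetrahedral fields are weak (Δₜ ≈ 4/9 Δₒ), so electrons fill high-spin.
The d² electrons fill as e² t₂⁰.
Orbital CFSE = 2(-0.6) + 0(0.4) = -1.2Δ_t = -1.2 × 6860 = -8232 cm⁻¹.

-8232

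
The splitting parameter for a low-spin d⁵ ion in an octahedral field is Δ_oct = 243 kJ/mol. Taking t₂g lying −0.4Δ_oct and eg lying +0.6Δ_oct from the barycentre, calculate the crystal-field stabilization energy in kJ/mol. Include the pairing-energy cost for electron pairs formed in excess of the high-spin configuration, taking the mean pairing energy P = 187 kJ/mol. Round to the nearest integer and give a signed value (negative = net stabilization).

-112

The d⁵ electrons fill as t₂g⁵ eg⁰.
Orbital CFSE = 5(-0.4) + 0(0.6) = -2.0Δ_oct = -2.0 × 243 = -486 kJ/mol.
Relative to high-spin t₂g³ eg² (0 paired), the low-spin configuration has 2 additional pairs, contributing +2 × 187 = +374 kJ/mol.
Net CFSE = -486 + 374 = -112 kJ/mol.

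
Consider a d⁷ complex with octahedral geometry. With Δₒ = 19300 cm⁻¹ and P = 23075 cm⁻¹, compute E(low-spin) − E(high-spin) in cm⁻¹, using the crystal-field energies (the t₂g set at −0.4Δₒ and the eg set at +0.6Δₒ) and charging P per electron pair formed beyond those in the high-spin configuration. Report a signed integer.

3775

High-spin: t₂g⁵ eg², CFSE = -0.8Δₒ = -15440 cm⁻¹.
Low-spin t₂g⁶ eg¹ gives -1.8Δₒ = -34740 cm⁻¹, but forming 1 extra pair costs 1P = 23075 cm⁻¹, so E(LS) = -34740 + 23075 = -11665 cm⁻¹.
Thus E(LS) − E(HS) = 3775 cm⁻¹.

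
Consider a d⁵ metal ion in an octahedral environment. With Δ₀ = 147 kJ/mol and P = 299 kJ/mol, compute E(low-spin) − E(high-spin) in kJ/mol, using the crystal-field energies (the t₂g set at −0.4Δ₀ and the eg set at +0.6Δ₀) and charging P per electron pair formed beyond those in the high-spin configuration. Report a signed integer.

304

In the high-spin limit (t₂g³ eg²) the orbital term is 0.0Δ₀ = 0 kJ/mol, with no excess pairing.
Low-spin t₂g⁵ eg⁰ gives -2.0Δ₀ = -294 kJ/mol, but forming 2 extra pairs costs 2P = 598 kJ/mol, so E(LS) = -294 + 598 = 304 kJ/mol.
Thus E(LS) − E(HS) = 304 kJ/mol.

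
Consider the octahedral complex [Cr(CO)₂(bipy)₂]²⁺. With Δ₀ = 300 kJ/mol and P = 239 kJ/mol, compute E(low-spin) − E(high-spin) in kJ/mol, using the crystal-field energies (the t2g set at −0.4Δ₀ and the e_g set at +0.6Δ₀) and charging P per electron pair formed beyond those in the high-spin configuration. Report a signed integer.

Ligand charges: 2×(+0) from CO and 2×(+0) from bipy sum to +0; with overall charge +2, Cr is +2.
Cr sits in group 6; removing 2 electrons leaves Cr²⁺ with 6 − 2 = 4 d electrons.
High-spin d⁴ fills as t2g^3 e_g^1 with CFSE 3(−0.4) + 1(+0.6) = -0.6Δ₀ = -180 kJ/mol.
Low-spin t2g^4 e_g^0 gives -1.6Δ₀ = -480 kJ/mol, but forming 1 extra pair costs 1P = 239 kJ/mol, so E(LS) = -480 + 239 = -241 kJ/mol.
E(LS) − E(HS) = -241 − (-180) = -61 kJ/mol.

-61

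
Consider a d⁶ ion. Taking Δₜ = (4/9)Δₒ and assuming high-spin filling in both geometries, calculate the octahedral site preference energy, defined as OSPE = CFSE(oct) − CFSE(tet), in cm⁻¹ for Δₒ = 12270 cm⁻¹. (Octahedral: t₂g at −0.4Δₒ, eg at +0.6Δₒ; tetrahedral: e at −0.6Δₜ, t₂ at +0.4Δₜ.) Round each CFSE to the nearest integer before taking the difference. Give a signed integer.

-1636

Octahedral (high-spin): t2g^4 e_g^2, CFSE = 4(−0.4) + 2(+0.6) = -0.4Δₒ = -0.4 × 12270 = -4908 cm⁻¹.
In a tetrahedral site the filling is e^3 t2^3: CFSE(tet) = -0.6Δₜ = -0.6 × (4/9)(12270) = -3272 cm⁻¹.
Subtracting, OSPE = -4908 − (-3272) = -1636 cm⁻¹.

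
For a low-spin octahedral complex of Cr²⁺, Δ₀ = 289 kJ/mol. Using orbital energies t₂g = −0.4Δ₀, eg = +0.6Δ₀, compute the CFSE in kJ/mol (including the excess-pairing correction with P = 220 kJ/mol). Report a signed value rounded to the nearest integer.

-242

Cr²⁺: group 6, so d-count = 6 − 2 = 4.
Electron filling gives t₂g⁴ eg⁰.
CFSE(orbital) = 4×(-0.4Δ₀) + 0×(0.6Δ₀) = -1.6Δ₀; with Δ₀ = 289 kJ/mol that is -462 kJ/mol.
Pairing penalty: 1 pair vs 0 in the high-spin reference → 1 extra × P = 220 kJ/mol.
Net CFSE = -462 + 220 = -242 kJ/mol.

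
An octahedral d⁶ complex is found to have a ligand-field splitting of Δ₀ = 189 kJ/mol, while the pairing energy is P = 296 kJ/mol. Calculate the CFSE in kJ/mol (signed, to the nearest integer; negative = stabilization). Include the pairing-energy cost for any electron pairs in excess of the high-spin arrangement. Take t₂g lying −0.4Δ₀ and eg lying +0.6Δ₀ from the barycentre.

With Δ₀ < P the complex is high-spin.
That gives t₂g⁴ eg².
Orbital CFSE = -0.4Δ₀ = -0.4 × 189 = -76 kJ/mol.
High-spin has no excess pairs, so no pairing correction applies.

-76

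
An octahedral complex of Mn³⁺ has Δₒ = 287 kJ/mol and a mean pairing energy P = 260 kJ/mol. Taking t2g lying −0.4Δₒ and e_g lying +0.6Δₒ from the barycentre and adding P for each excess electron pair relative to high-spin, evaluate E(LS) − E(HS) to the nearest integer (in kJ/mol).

Group 7 minus oxidation state +3 gives a d⁴ configuration for Mn³⁺.
High-spin: t2g^3 e_g^1, CFSE = -0.6Δₒ = -172 kJ/mol.
Low-spin t2g^4 e_g^0 gives -1.6Δₒ = -459 kJ/mol, but forming 1 extra pair costs 1P = 260 kJ/mol, so E(LS) = -459 + 260 = -199 kJ/mol.
E(LS) − E(HS) = -199 − (-172) = -27 kJ/mol.

-27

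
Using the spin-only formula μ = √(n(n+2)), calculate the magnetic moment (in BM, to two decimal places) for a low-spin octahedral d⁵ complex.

1.73 BM

Configuration: t₂g⁵ eg⁰ → 1 unpaired electron.
μ(spin-only) = √[1(1+2)] = √3 ≈ 1.73 BM.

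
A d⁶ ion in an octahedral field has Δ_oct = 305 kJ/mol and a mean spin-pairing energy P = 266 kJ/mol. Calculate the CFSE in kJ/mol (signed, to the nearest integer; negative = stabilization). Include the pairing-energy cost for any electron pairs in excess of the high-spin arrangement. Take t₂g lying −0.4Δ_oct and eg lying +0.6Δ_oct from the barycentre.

Here Δ_oct > P (305 > 266), so the low-spin state is favoured.
Configuration: t₂g⁶ eg⁰.
Orbital CFSE = -2.4Δ_oct = -2.4 × 305 = -732 kJ/mol.
Excess pairs vs high-spin: 3 − 1 = 2; pairing cost = +532 kJ/mol.
Net CFSE = -732 + 532 = -200 kJ/mol.

-200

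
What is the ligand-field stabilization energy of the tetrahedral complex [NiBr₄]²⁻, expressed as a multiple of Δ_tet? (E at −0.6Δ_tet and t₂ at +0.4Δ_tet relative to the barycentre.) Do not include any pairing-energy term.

-0.8 Δ_tet

Each Br⁻ contributes -1; 4 × (-1) = -4. With overall charge -2, Ni is in the +2 oxidation state.
Group 10 minus oxidation state +2 gives a d⁸ configuration for Ni²⁺.
With tetrahedral geometry the complex is necessarily high-spin.
Configuration: e⁴ t₂⁴.
CFSE = 4(-0.6Δ_tet) + 4(0.4Δ_tet) = -2.4Δ_tet + 1.6Δ_tet = -0.8Δ_tet.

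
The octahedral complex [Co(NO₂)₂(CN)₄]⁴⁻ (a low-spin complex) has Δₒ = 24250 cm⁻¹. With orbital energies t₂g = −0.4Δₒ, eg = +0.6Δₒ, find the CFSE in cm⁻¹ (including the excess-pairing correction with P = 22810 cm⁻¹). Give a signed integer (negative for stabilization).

Ligand charges: 2×(-1) from NO₂⁻ and 4×(-1) from CN⁻ sum to -6; with overall charge -4, Co is +2.
Group 9 minus oxidation state +2 gives a d⁷ configuration for Co²⁺.
Configuration: t₂g⁶ eg¹.
Orbital CFSE = 6(-0.4) + 1(0.6) = -1.8Δₒ = -1.8 × 24250 = -43650 cm⁻¹.
Relative to high-spin t₂g⁵ eg² (2 paired), the low-spin configuration has 1 additional pair, contributing +1 × 22810 = +22810 cm⁻¹.
Combining: -43650 + 22810 = -20840 cm⁻¹.

-20840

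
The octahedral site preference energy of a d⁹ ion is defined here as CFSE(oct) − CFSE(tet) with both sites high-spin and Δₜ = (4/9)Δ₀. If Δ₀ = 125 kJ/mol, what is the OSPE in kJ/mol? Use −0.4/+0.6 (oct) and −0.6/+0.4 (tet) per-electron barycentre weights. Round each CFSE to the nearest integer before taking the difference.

-53

Octahedral high-spin t2g^6 e_g^3: CFSE = -0.6 × 125 = -75 kJ/mol.
Tetrahedral: e^4 t2^5, CFSE = 4(−0.6) + 5(+0.4) = -0.4Δₜ = -0.4 × (4/9) × 125 = -22 kJ/mol.
Subtracting, OSPE = -75 − (-22) = -53 kJ/mol.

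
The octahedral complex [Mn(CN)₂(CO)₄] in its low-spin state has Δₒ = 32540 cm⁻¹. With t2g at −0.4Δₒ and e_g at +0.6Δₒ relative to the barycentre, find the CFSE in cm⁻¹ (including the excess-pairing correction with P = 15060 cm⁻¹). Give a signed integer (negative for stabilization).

Ligand charges: 2×(-1) from CN⁻ and 4×(+0) from CO sum to -2; with overall charge +0, Mn is +2.
Group 7 minus oxidation state +2 gives a d⁵ configuration for Mn²⁺.
The d⁵ electrons fill as t2g^5 e_g^0.
CFSE(orbital) = 5×(-0.4Δₒ) + 0×(0.6Δₒ) = -2.0Δₒ; with Δₒ = 32540 cm⁻¹ that is -65080 cm⁻¹.
Pairing penalty: 2 pairs vs 0 in the high-spin reference → 2 extra × P = 30120 cm⁻¹.
Overall CFSE = -65080 + 30120 = -34960 cm⁻¹.

-34960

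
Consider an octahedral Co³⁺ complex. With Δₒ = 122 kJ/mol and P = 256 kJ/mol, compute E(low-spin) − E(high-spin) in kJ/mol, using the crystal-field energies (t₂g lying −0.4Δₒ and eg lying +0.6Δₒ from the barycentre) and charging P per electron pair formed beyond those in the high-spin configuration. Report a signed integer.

268

Co³⁺: group 9, so d-count = 9 − 3 = 6.
In the high-spin limit (t₂g⁴ eg²) the orbital term is -0.4Δₒ = -49 kJ/mol, with no excess pairing.
For low-spin the configuration is t₂g⁶ eg⁰: orbital energy -2.4 × 122 = -293 kJ/mol, and 2 additional pairs relative to high-spin add 512 kJ/mol, giving 219 kJ/mol.
E(LS) − E(HS) = 219 − (-49) = 268 kJ/mol.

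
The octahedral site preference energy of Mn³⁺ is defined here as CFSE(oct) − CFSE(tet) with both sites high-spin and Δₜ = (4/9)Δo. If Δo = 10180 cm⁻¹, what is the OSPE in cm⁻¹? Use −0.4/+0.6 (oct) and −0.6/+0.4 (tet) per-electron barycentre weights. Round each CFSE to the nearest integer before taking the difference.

Group 7 minus oxidation state +3 gives a d⁴ configuration for Mn³⁺.
Octahedral high-spin t₂g³ eg¹: CFSE = -0.6 × 10180 = -6108 cm⁻¹.
Tetrahedral e² t₂² gives -0.4Δₜ = -0.4 × (4/9) × 10180 = -1810 cm⁻¹.
Subtracting, OSPE = -6108 − (-1810) = -4298 cm⁻¹.

-4298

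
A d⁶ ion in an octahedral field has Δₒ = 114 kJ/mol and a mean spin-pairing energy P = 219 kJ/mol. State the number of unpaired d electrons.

With Δₒ < P the complex is high-spin.
Filling d⁶ accordingly: t₂g⁴ eg².
Unpaired electrons: 4.

4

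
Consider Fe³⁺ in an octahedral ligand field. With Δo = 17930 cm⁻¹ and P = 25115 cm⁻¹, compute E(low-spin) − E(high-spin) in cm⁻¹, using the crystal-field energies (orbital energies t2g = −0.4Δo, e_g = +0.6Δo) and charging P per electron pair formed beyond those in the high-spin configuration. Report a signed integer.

Fe³⁺: group 8, so d-count = 8 − 3 = 5.
High-spin d⁵ fills as t2g^3 e_g^2 with CFSE 3(−0.4) + 2(+0.6) = 0.0Δo = 0 cm⁻¹.
Low-spin t2g^5 e_g^0 gives -2.0Δo = -35860 cm⁻¹, but forming 2 extra pairs costs 2P = 50230 cm⁻¹, so E(LS) = -35860 + 50230 = 14370 cm⁻¹.
The difference is 14370 − (0) = 14370 cm⁻¹, so high-spin lies lower.

14370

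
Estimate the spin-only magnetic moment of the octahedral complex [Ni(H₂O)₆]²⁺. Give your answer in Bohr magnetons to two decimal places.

2.83 Bohr magnetons

H₂O is neutral, so the +2 overall charge sits on Ni: oxidation state +2.
Ni²⁺: group 10, so d-count = 10 − 2 = 8.
For octahedral d⁸ the high- and low-spin configurations coincide.
Configuration: t2g^6 e_g^2 → 2 unpaired electrons.
μ(spin-only) = √[2(2+2)] = √8 ≈ 2.83 Bohr magnetons.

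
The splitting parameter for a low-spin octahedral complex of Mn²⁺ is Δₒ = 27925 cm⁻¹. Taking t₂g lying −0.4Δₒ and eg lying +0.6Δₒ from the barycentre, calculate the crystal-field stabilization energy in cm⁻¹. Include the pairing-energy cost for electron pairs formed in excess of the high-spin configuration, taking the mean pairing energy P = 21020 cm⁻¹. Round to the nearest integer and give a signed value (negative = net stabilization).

-13810

Mn is in group 7, so Mn²⁺ is d⁵ (7 − 2 = 5).
Configuration: t₂g⁵ eg⁰.
The orbital stabilization is -2.0Δₒ = -2.0 × 27925 = -55850 cm⁻¹.
Relative to high-spin t₂g³ eg² (0 paired), the low-spin configuration has 2 additional pairs, contributing +2 × 21020 = +42040 cm⁻¹.
Combining: -55850 + 42040 = -13810 cm⁻¹.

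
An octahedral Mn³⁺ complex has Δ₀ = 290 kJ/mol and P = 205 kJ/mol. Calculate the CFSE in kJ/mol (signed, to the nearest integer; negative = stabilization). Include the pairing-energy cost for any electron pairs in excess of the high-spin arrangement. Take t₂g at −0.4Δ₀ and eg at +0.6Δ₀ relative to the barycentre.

-259

Group 7 minus oxidation state +3 gives a d⁴ configuration for Mn³⁺.
With Δ₀ > P the complex is low-spin.
Filling d⁴ accordingly: t₂g⁴ eg⁰.
Orbital CFSE = -1.6Δ₀ = -1.6 × 290 = -464 kJ/mol.
Excess pairs vs high-spin: 1 − 0 = 1; pairing cost = +205 kJ/mol.
Net CFSE = -464 + 205 = -259 kJ/mol.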